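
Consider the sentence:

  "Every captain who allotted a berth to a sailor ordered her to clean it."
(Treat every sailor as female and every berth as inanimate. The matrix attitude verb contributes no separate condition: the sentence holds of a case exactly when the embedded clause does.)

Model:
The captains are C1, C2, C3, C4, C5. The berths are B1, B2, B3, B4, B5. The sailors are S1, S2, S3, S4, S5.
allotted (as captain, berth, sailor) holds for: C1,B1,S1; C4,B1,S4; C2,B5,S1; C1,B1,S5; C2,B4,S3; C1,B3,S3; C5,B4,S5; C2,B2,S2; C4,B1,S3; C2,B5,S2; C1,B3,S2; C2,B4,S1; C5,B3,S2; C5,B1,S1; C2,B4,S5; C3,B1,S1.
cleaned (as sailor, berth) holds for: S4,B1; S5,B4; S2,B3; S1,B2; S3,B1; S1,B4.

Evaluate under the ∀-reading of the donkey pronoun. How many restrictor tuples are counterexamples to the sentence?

"her" takes "a sailor" as antecedent and "it" takes "a berth"; both are donkey pronouns co-varying with the restrictor.
Strong reading: for every (c,b,s) with allotted(c,b,s), cleaned(s,b).
Restrictor triples: (C1,B1,S1)→cleaned(S1,B1) ✗  (C1,B1,S5)→cleaned(S5,B1) ✗  (C1,B3,S2)→cleaned(S2,B3) ✓  (C1,B3,S3)→cleaned(S3,B3) ✗  (C2,B2,S2)→cleaned(S2,B2) ✗  (C2,B4,S1)→cleaned(S1,B4) ✓  (C2,B4,S3)→cleaned(S3,B4) ✗  (C2,B4,S5)→cleaned(S5,B4) ✓  (C2,B5,S1)→cleaned(S1,B5) ✗  (C2,B5,S2)→cleaned(S2,B5) ✗  (C3,B1,S1)→cleaned(S1,B1) ✗  (C4,B1,S3)→cleaned(S3,B1) ✓  (C4,B1,S4)→cleaned(S4,B1) ✓  (C5,B1,S1)→cleaned(S1,B1) ✗  (C5,B3,S2)→cleaned(S2,B3) ✓  (C5,B4,S5)→cleaned(S5,B4) ✓
Counterexamples (restrictor triples failing the scope): 9.

9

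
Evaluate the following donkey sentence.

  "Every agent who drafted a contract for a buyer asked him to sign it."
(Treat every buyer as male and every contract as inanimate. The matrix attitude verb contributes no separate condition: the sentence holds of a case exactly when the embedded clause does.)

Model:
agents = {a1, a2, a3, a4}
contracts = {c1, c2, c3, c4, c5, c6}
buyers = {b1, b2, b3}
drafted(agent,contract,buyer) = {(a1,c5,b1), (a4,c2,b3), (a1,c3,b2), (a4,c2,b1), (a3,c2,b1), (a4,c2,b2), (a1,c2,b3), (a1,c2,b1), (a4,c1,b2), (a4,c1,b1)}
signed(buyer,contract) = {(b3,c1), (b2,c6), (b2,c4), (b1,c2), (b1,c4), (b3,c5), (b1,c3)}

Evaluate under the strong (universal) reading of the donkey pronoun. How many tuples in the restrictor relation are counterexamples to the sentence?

"him" takes "a buyer" as antecedent and "it" takes "a contract"; both are donkey pronouns co-varying with the restrictor.
Strong reading: for every (a,c,b) with drafted(a,c,b), signed(b,c).
Restrictor triples: (a1,c2,b1)→signed(b1,c2) ✓  (a1,c2,b3)→signed(b3,c2) ✗  (a1,c3,b2)→signed(b2,c3) ✗  (a1,c5,b1)→signed(b1,c5) ✗  (a3,c2,b1)→signed(b1,c2) ✓  (a4,c1,b1)→signed(b1,c1) ✗  (a4,c1,b2)→signed(b2,c1) ✗  (a4,c2,b1)→signed(b1,c2) ✓  (a4,c2,b2)→signed(b2,c2) ✗  (a4,c2,b3)→signed(b3,c2) ✗
Counterexamples (restrictor triples failing the scope): 7.

7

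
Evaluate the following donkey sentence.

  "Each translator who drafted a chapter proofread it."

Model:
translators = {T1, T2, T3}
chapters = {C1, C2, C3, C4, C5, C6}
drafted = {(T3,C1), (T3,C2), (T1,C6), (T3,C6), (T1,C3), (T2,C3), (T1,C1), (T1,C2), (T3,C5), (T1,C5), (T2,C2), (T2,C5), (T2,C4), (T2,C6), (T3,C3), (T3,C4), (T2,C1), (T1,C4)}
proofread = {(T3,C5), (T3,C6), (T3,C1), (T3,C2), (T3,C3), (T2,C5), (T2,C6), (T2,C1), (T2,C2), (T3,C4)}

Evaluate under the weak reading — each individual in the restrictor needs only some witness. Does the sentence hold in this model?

"it" takes "a chapter" as antecedent — a donkey pronoun bound across the clause boundary.
Weak reading: every translator t with some drafted-chapter has at least one drafted-chapter c such that proofread(t,c).
Per translator: T1:✗  T2:✓  T3:✓
T1 has no witness among its drafted-chapters.

False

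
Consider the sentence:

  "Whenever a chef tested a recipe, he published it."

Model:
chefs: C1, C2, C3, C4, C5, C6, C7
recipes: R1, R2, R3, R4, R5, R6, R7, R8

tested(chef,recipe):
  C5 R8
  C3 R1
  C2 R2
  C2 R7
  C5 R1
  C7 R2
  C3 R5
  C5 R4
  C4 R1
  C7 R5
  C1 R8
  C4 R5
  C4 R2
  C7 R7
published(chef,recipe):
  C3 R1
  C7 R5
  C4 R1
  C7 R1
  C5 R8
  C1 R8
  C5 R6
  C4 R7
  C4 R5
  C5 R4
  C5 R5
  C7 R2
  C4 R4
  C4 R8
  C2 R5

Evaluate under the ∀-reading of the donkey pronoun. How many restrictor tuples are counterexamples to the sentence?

"it" takes "a recipe" as antecedent — a donkey pronoun bound across the clause boundary.
Strong reading: for every (c,r) with tested(c,r), published(c,r).
Restrictor pairs: (C1,R8) ✓  (C2,R2) ✗  (C2,R7) ✗  (C3,R1) ✓  (C3,R5) ✗  (C4,R1) ✓  (C4,R2) ✗  (C4,R5) ✓  (C5,R1) ✗  (C5,R4) ✓  (C5,R8) ✓  (C7,R2) ✓  (C7,R5) ✓  (C7,R7) ✗
Counterexamples (restrictor pairs failing the scope): 6.

6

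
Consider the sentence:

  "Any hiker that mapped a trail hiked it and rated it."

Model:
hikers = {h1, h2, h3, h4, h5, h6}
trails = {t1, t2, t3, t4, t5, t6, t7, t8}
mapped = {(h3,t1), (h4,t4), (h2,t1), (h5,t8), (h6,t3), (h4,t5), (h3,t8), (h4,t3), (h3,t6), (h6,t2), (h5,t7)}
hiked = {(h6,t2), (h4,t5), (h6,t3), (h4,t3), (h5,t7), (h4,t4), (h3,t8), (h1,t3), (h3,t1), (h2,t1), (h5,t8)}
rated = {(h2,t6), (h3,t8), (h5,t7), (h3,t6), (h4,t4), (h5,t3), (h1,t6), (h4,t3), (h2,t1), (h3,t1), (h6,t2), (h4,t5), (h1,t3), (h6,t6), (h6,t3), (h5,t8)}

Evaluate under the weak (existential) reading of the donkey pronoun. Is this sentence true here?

True

"it" takes "a trail" as antecedent — a donkey pronoun bound across the clause boundary.
Weak reading: every hiker h with some mapped-trail has at least one mapped-trail t such that hiked(h,t) ∧ rated(h,t).
Per hiker: h2:✓  h3:✓  h4:✓  h5:✓  h6:✓
Every hiker in the restrictor has a witness.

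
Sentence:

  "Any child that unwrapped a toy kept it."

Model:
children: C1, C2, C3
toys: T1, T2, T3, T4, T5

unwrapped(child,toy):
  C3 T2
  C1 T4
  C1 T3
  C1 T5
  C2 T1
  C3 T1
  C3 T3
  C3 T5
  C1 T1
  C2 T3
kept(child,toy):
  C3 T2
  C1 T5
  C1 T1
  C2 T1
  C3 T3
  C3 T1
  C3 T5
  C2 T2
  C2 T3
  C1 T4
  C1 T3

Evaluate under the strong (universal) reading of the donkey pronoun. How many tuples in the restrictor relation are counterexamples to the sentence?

0

"it" takes "a toy" as antecedent — a donkey pronoun bound across the clause boundary.
Strong reading: for every (c,t) with unwrapped(c,t), kept(c,t).
Restrictor pairs: (C1,T1) ✓  (C1,T3) ✓  (C1,T4) ✓  (C1,T5) ✓  (C2,T1) ✓  (C2,T3) ✓  (C3,T1) ✓  (C3,T2) ✓  (C3,T3) ✓  (C3,T5) ✓
Counterexamples (restrictor pairs failing the scope): 0.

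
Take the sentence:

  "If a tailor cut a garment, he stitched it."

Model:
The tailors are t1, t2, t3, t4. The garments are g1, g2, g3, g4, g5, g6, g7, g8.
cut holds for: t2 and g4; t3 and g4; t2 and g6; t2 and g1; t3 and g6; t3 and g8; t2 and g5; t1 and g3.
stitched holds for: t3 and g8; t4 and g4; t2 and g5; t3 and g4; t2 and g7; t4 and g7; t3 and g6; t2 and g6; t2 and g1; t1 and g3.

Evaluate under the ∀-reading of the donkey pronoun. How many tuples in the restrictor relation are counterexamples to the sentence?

"it" takes "a garment" as antecedent — a donkey pronoun bound across the clause boundary.
Strong reading: for every (t,g) with cut(t,g), stitched(t,g).
Restrictor pairs: (t1,g3) ✓  (t2,g1) ✓  (t2,g4) ✗  (t2,g5) ✓  (t2,g6) ✓  (t3,g4) ✓  (t3,g6) ✓  (t3,g8) ✓
Counterexamples (restrictor pairs failing the scope): 1.

1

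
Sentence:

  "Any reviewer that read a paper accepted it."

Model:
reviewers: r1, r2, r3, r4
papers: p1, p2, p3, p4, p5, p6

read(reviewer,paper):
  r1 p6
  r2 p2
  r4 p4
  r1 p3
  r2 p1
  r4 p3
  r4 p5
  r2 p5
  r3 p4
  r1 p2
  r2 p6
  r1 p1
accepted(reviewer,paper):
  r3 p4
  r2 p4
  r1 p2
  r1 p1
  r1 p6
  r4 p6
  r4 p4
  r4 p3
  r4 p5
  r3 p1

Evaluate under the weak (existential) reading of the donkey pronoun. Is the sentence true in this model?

False

"it" takes "a paper" as antecedent — a donkey pronoun bound across the clause boundary.
Weak reading: every reviewer r with some read-paper has at least one read-paper p such that accepted(r,p).
Per reviewer: r1:✓  r2:✗  r3:✓  r4:✓
r2 has no witness among its read-papers.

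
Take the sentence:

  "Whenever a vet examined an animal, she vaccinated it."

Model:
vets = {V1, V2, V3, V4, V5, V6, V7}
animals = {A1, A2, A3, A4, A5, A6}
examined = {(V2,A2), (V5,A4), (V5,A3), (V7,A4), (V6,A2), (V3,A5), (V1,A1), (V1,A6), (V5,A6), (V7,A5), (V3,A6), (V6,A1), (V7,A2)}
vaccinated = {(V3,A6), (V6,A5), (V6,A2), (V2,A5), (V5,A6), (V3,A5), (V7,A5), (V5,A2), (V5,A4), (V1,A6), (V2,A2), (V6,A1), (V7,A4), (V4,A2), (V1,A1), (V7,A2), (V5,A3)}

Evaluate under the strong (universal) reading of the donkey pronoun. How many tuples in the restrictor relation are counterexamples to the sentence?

"it" takes "an animal" as antecedent — a donkey pronoun bound across the clause boundary.
Strong reading: for every (v,a) with examined(v,a), vaccinated(v,a).
Restrictor pairs: (V1,A1) ✓  (V1,A6) ✓  (V2,A2) ✓  (V3,A5) ✓  (V3,A6) ✓  (V5,A3) ✓  (V5,A4) ✓  (V5,A6) ✓  (V6,A1) ✓  (V6,A2) ✓  (V7,A2) ✓  (V7,A4) ✓  (V7,A5) ✓
Counterexamples (restrictor pairs failing the scope): 0.

0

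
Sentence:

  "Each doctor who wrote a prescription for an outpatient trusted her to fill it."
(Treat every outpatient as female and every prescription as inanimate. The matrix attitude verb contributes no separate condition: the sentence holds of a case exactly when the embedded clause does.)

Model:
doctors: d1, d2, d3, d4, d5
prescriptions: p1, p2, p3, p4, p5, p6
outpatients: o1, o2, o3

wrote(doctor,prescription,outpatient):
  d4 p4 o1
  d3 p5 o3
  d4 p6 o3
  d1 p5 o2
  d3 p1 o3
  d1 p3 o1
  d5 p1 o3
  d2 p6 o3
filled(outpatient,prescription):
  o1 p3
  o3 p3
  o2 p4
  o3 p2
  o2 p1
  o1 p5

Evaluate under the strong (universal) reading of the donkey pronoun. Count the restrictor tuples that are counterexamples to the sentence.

"her" takes "an outpatient" as antecedent and "it" takes "a prescription"; both are donkey pronouns co-varying with the restrictor.
Strong reading: for every (d,p,o) with wrote(d,p,o), filled(o,p).
Restrictor triples: (d1,p3,o1)→filled(o1,p3) ✓  (d1,p5,o2)→filled(o2,p5) ✗  (d2,p6,o3)→filled(o3,p6) ✗  (d3,p1,o3)→filled(o3,p1) ✗  (d3,p5,o3)→filled(o3,p5) ✗  (d4,p4,o1)→filled(o1,p4) ✗  (d4,p6,o3)→filled(o3,p6) ✗  (d5,p1,o3)→filled(o3,p1) ✗
Counterexamples (restrictor triples failing the scope): 7.

7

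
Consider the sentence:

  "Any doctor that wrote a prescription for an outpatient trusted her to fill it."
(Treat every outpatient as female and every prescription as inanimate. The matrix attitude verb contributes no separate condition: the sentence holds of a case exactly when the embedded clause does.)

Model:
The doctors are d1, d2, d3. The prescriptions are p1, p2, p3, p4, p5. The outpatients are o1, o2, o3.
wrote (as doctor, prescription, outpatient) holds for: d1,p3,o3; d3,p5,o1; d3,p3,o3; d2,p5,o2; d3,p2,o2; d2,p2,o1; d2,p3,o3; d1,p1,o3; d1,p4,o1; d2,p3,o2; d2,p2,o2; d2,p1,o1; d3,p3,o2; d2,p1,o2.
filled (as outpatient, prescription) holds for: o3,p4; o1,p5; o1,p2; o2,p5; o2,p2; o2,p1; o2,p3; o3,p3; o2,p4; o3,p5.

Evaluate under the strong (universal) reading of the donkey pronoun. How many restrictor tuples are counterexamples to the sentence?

3

"her" takes "an outpatient" as antecedent and "it" takes "a prescription"; both are donkey pronouns co-varying with the restrictor.
Strong reading: for every (d,p,o) with wrote(d,p,o), filled(o,p).
Restrictor triples: (d1,p1,o3)→filled(o3,p1) ✗  (d1,p3,o3)→filled(o3,p3) ✓  (d1,p4,o1)→filled(o1,p4) ✗  (d2,p1,o1)→filled(o1,p1) ✗  (d2,p1,o2)→filled(o2,p1) ✓  (d2,p2,o1)→filled(o1,p2) ✓  (d2,p2,o2)→filled(o2,p2) ✓  (d2,p3,o2)→filled(o2,p3) ✓  (d2,p3,o3)→filled(o3,p3) ✓  (d2,p5,o2)→filled(o2,p5) ✓  (d3,p2,o2)→filled(o2,p2) ✓  (d3,p3,o2)→filled(o2,p3) ✓  (d3,p3,o3)→filled(o3,p3) ✓  (d3,p5,o1)→filled(o1,p5) ✓
Counterexamples (restrictor triples failing the scope): 3.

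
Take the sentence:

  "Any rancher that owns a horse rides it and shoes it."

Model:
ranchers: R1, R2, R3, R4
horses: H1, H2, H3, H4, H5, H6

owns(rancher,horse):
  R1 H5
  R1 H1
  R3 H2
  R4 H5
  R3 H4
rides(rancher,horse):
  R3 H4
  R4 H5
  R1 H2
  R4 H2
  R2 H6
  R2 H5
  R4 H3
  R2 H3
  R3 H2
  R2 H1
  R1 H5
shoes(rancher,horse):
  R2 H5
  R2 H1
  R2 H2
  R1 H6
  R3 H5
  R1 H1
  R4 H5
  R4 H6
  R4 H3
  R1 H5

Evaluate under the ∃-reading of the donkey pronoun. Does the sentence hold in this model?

False

"it" takes "a horse" as antecedent — a donkey pronoun bound across the clause boundary.
Weak reading: every rancher r with some owns-horse has at least one owns-horse h such that rides(r,h) ∧ shoes(r,h).
Per rancher: R1:✓  R3:✗  R4:✓
R3 has no witness among its owns-horses.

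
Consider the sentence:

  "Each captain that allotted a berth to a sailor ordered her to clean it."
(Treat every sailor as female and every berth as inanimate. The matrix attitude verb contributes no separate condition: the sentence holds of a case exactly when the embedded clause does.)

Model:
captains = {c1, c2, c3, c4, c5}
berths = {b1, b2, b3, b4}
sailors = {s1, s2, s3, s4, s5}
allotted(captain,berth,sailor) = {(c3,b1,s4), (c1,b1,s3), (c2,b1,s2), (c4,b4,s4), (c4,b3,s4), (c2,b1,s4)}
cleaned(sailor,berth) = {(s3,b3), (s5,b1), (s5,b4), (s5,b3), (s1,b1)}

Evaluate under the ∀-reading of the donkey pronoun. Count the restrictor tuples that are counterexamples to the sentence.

"her" takes "a sailor" as antecedent and "it" takes "a berth"; both are donkey pronouns co-varying with the restrictor.
Strong reading: for every (c,b,s) with allotted(c,b,s), cleaned(s,b).
Restrictor triples: (c1,b1,s3)→cleaned(s3,b1) ✗  (c2,b1,s2)→cleaned(s2,b1) ✗  (c2,b1,s4)→cleaned(s4,b1) ✗  (c3,b1,s4)→cleaned(s4,b1) ✗  (c4,b3,s4)→cleaned(s4,b3) ✗  (c4,b4,s4)→cleaned(s4,b4) ✗
Counterexamples (restrictor triples failing the scope): 6.

6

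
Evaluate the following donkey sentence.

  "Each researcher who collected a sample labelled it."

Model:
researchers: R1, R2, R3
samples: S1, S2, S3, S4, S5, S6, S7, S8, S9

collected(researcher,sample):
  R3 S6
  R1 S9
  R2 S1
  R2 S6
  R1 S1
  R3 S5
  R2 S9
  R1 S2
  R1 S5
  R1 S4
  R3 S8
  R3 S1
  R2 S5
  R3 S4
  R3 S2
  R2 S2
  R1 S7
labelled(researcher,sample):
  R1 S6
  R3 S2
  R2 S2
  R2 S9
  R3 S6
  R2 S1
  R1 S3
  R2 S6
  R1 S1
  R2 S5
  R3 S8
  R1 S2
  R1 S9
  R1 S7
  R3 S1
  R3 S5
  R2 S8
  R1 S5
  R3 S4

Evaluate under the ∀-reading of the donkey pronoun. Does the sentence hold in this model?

False

"it" takes "a sample" as antecedent — a donkey pronoun bound across the clause boundary.
Strong reading: for every (r,s) with collected(r,s), labelled(r,s).
Restrictor pairs: (R1,S1) ✓  (R1,S2) ✓  (R1,S4) ✗  (R1,S5) ✓  (R1,S7) ✓  (R1,S9) ✓  (R2,S1) ✓  (R2,S2) ✓  (R2,S5) ✓  (R2,S6) ✓  (R2,S9) ✓  (R3,S1) ✓  (R3,S2) ✓  (R3,S4) ✓  (R3,S5) ✓  (R3,S6) ✓  (R3,S8) ✓
Counterexample: (R1,S4) is in collected but fails the scope.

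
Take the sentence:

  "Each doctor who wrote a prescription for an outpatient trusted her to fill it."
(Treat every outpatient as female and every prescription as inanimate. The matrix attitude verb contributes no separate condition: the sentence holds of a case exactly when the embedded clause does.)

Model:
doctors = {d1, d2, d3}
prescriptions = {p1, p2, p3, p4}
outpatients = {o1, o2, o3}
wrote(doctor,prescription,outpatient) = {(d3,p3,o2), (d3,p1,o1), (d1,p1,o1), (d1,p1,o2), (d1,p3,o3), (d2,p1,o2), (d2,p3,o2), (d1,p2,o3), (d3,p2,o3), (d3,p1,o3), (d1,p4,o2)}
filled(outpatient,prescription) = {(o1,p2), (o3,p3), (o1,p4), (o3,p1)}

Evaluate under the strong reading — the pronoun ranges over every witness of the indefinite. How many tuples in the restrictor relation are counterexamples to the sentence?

"her" takes "an outpatient" as antecedent and "it" takes "a prescription"; both are donkey pronouns co-varying with the restrictor.
Strong reading: for every (d,p,o) with wrote(d,p,o), filled(o,p).
Restrictor triples: (d1,p1,o1)→filled(o1,p1) ✗  (d1,p1,o2)→filled(o2,p1) ✗  (d1,p2,o3)→filled(o3,p2) ✗  (d1,p3,o3)→filled(o3,p3) ✓  (d1,p4,o2)→filled(o2,p4) ✗  (d2,p1,o2)→filled(o2,p1) ✗  (d2,p3,o2)→filled(o2,p3) ✗  (d3,p1,o1)→filled(o1,p1) ✗  (d3,p1,o3)→filled(o3,p1) ✓  (d3,p2,o3)→filled(o3,p2) ✗  (d3,p3,o2)→filled(o2,p3) ✗
Counterexamples (restrictor triples failing the scope): 9.

9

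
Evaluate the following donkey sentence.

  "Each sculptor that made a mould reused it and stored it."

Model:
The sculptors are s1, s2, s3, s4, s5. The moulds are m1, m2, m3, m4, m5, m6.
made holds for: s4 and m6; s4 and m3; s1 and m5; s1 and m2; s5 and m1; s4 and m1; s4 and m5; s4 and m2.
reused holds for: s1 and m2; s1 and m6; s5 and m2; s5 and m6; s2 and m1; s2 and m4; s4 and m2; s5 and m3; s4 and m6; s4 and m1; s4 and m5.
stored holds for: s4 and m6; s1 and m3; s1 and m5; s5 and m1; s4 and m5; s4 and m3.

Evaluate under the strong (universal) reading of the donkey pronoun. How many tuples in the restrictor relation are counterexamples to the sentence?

"it" takes "a mould" as antecedent — a donkey pronoun bound across the clause boundary.
Strong reading: for every (s,m) with made(s,m), reused(s,m) ∧ stored(s,m).
Restrictor pairs: (s1,m2) ✗  (s1,m5) ✗  (s4,m1) ✗  (s4,m2) ✗  (s4,m3) ✗  (s4,m5) ✓  (s4,m6) ✓  (s5,m1) ✗
Counterexamples (restrictor pairs failing the scope): 6.

6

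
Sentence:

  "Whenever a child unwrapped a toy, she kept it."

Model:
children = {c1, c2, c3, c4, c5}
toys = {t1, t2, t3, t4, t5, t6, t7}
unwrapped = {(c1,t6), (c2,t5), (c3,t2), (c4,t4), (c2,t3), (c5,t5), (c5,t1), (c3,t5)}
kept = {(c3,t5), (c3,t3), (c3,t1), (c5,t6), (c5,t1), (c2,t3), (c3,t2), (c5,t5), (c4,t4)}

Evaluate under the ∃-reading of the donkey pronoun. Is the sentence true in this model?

"it" takes "a toy" as antecedent — a donkey pronoun bound across the clause boundary.
Weak reading: every child c with some unwrapped-toy has at least one unwrapped-toy t such that kept(c,t).
Per child: c1:✗  c2:✓  c3:✓  c4:✓  c5:✓
c1 has no witness among its unwrapped-toys.

False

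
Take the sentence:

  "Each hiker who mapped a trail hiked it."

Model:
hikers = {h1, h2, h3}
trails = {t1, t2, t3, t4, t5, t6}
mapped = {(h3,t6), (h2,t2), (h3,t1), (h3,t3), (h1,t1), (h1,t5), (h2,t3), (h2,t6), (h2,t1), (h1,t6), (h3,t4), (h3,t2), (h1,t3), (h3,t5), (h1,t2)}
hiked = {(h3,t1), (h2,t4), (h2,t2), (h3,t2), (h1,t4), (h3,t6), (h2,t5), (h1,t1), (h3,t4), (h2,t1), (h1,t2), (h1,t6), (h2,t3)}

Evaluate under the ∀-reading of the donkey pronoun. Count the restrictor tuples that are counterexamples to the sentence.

5

"it" takes "a trail" as antecedent — a donkey pronoun bound across the clause boundary.
Strong reading: for every (h,t) with mapped(h,t), hiked(h,t).
Restrictor pairs: (h1,t1) ✓  (h1,t2) ✓  (h1,t3) ✗  (h1,t5) ✗  (h1,t6) ✓  (h2,t1) ✓  (h2,t2) ✓  (h2,t3) ✓  (h2,t6) ✗  (h3,t1) ✓  (h3,t2) ✓  (h3,t3) ✗  (h3,t4) ✓  (h3,t5) ✗  (h3,t6) ✓
Counterexamples (restrictor pairs failing the scope): 5.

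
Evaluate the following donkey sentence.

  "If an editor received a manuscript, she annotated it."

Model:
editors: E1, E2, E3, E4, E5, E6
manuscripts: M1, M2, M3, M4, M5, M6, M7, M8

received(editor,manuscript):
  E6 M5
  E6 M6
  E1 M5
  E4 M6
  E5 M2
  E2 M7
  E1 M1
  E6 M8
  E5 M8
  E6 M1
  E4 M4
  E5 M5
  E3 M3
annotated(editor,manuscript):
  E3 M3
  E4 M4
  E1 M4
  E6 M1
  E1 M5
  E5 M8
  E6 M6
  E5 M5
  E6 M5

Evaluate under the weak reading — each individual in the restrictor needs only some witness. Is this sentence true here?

"it" takes "a manuscript" as antecedent — a donkey pronoun bound across the clause boundary.
Weak reading: every editor e with some received-manuscript has at least one received-manuscript m such that annotated(e,m).
Per editor: E1:✓  E2:✗  E3:✓  E4:✓  E5:✓  E6:✓
E2 has no witness among its received-manuscripts.

False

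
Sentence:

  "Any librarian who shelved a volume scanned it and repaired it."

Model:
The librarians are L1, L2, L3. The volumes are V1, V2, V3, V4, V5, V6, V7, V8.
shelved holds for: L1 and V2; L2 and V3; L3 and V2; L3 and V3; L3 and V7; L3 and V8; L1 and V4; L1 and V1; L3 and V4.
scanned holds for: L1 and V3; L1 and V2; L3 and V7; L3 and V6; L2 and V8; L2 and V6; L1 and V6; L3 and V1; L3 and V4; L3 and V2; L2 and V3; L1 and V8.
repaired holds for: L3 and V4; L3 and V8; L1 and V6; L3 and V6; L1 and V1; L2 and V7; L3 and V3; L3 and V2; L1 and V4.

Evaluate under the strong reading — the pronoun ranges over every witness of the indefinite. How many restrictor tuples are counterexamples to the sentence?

7

"it" takes "a volume" as antecedent — a donkey pronoun bound across the clause boundary.
Strong reading: for every (l,v) with shelved(l,v), scanned(l,v) ∧ repaired(l,v).
Restrictor pairs: (L1,V1) ✗  (L1,V2) ✗  (L1,V4) ✗  (L2,V3) ✗  (L3,V2) ✓  (L3,V3) ✗  (L3,V4) ✓  (L3,V7) ✗  (L3,V8) ✗
Counterexamples (restrictor pairs failing the scope): 7.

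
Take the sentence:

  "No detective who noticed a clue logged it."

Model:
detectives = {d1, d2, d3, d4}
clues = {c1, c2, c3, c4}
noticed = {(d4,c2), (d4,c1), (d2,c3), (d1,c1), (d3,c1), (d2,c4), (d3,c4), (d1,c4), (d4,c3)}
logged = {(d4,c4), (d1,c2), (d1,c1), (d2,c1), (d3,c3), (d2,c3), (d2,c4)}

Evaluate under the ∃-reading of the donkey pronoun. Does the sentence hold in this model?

False

"it" takes "a clue" as antecedent — a donkey pronoun bound across the clause boundary.
Truth condition: for no (d,c) with noticed(d,c) does logged(d,c) hold.
Restrictor pairs — does the scope hold? (d1,c1):holds  (d1,c4):fails  (d2,c3):holds  (d2,c4):holds  (d3,c1):fails  (d3,c4):fails  (d4,c1):fails  (d4,c2):fails  (d4,c3):fails
Scope holds for 3 pair(s), so the sentence is false.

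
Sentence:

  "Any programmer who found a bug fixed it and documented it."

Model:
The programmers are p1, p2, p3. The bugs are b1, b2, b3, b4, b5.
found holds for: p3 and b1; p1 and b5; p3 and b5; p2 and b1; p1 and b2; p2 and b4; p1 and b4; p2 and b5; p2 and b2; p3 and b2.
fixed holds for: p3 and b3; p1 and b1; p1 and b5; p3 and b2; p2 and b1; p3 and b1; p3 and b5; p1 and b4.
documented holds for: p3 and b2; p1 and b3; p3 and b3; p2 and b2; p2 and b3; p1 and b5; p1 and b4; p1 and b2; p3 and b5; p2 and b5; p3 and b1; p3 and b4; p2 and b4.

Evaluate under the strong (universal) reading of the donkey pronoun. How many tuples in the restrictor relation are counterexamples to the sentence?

"it" takes "a bug" as antecedent — a donkey pronoun bound across the clause boundary.
Strong reading: for every (p,b) with found(p,b), fixed(p,b) ∧ documented(p,b).
Restrictor pairs: (p1,b2) ✗  (p1,b4) ✓  (p1,b5) ✓  (p2,b1) ✗  (p2,b2) ✗  (p2,b4) ✗  (p2,b5) ✗  (p3,b1) ✓  (p3,b2) ✓  (p3,b5) ✓
Counterexamples (restrictor pairs failing the scope): 5.

5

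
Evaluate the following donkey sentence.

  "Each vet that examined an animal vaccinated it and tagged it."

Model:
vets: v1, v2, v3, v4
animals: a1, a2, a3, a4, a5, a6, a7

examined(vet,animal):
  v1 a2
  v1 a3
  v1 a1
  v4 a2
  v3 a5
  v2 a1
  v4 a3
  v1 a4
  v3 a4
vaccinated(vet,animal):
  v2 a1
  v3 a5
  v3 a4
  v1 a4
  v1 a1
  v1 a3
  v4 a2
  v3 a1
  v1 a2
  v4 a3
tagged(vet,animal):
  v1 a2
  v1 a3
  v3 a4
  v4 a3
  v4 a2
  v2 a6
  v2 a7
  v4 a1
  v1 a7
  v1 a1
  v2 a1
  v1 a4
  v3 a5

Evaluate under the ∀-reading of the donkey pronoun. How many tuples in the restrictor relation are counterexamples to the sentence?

0

"it" takes "an animal" as antecedent — a donkey pronoun bound across the clause boundary.
Strong reading: for every (v,a) with examined(v,a), vaccinated(v,a) ∧ tagged(v,a).
Restrictor pairs: (v1,a1) ✓  (v1,a2) ✓  (v1,a3) ✓  (v1,a4) ✓  (v2,a1) ✓  (v3,a4) ✓  (v3,a5) ✓  (v4,a2) ✓  (v4,a3) ✓
Counterexamples (restrictor pairs failing the scope): 0.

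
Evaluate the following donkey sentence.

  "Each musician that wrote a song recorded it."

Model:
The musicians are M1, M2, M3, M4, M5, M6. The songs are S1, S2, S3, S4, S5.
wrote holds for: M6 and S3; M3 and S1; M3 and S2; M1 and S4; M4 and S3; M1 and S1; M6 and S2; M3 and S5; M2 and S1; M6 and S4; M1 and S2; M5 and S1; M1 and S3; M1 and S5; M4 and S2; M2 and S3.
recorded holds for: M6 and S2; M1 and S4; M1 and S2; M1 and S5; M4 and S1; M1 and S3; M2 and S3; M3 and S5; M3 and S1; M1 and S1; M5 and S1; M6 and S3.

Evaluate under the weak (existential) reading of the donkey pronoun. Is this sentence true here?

False

"it" takes "a song" as antecedent — a donkey pronoun bound across the clause boundary.
Weak reading: every musician m with some wrote-song has at least one wrote-song s such that recorded(m,s).
Per musician: M1:✓  M2:✓  M3:✓  M4:✗  M5:✓  M6:✓
M4 has no witness among its wrote-songs.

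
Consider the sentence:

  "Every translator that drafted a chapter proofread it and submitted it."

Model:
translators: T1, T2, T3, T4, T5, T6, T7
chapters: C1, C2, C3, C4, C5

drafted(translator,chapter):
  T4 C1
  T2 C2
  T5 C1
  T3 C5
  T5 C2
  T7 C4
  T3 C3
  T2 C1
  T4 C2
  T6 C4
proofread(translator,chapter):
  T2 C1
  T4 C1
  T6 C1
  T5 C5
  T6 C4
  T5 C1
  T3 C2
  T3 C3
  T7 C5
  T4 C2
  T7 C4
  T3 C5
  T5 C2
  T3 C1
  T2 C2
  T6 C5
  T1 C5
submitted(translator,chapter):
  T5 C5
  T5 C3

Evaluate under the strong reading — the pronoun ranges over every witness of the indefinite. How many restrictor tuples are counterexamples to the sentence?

"it" takes "a chapter" as antecedent — a donkey pronoun bound across the clause boundary.
Strong reading: for every (t,c) with drafted(t,c), proofread(t,c) ∧ submitted(t,c).
Restrictor pairs: (T2,C1) ✗  (T2,C2) ✗  (T3,C3) ✗  (T3,C5) ✗  (T4,C1) ✗  (T4,C2) ✗  (T5,C1) ✗  (T5,C2) ✗  (T6,C4) ✗  (T7,C4) ✗
Counterexamples (restrictor pairs failing the scope): 10.

10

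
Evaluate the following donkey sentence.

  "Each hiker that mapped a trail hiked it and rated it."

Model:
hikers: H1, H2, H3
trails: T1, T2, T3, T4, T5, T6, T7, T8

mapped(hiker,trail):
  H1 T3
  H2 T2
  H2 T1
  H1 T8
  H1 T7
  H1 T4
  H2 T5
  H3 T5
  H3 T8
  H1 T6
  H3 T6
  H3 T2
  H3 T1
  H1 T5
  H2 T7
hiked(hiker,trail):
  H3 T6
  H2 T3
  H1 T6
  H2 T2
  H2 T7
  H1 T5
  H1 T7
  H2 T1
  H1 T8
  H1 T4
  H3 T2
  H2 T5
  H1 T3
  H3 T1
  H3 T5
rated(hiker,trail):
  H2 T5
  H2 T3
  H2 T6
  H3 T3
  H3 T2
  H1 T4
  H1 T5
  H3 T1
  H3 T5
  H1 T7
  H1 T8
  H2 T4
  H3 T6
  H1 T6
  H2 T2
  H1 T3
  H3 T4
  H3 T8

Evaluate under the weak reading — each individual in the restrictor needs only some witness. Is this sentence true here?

"it" takes "a trail" as antecedent — a donkey pronoun bound across the clause boundary.
Weak reading: every hiker h with some mapped-trail has at least one mapped-trail t such that hiked(h,t) ∧ rated(h,t).
Per hiker: H1:✓  H2:✓  H3:✓
Every hiker in the restrictor has a witness.

True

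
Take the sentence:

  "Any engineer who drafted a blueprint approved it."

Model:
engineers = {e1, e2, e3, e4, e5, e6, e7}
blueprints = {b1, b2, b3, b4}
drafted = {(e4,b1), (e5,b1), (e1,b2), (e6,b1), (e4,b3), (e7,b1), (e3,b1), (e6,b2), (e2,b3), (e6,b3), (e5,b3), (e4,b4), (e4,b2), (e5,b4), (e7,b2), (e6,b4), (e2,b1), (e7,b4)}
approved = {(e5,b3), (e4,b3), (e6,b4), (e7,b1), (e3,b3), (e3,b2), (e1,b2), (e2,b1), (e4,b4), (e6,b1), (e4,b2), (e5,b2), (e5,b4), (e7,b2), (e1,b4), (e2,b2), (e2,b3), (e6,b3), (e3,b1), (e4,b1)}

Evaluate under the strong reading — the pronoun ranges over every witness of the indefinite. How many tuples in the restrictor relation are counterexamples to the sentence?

"it" takes "a blueprint" as antecedent — a donkey pronoun bound across the clause boundary.
Strong reading: for every (e,b) with drafted(e,b), approved(e,b).
Restrictor pairs: (e1,b2) ✓  (e2,b1) ✓  (e2,b3) ✓  (e3,b1) ✓  (e4,b1) ✓  (e4,b2) ✓  (e4,b3) ✓  (e4,b4) ✓  (e5,b1) ✗  (e5,b3) ✓  (e5,b4) ✓  (e6,b1) ✓  (e6,b2) ✗  (e6,b3) ✓  (e6,b4) ✓  (e7,b1) ✓  (e7,b2) ✓  (e7,b4) ✗
Counterexamples (restrictor pairs failing the scope): 3.

3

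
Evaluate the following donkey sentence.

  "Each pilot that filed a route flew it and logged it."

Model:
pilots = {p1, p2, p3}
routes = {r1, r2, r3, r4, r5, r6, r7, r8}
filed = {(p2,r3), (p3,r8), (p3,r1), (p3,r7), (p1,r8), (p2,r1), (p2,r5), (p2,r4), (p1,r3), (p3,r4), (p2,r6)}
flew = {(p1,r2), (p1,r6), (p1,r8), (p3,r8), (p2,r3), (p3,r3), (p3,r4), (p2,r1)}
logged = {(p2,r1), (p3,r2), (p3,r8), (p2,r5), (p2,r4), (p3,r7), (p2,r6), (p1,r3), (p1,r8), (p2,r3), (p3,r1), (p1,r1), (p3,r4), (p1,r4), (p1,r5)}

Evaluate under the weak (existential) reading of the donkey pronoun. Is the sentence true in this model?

True

"it" takes "a route" as antecedent — a donkey pronoun bound across the clause boundary.
Weak reading: every pilot p with some filed-route has at least one filed-route r such that flew(p,r) ∧ logged(p,r).
Per pilot: p1:✓  p2:✓  p3:✓
Every pilot in the restrictor has a witness.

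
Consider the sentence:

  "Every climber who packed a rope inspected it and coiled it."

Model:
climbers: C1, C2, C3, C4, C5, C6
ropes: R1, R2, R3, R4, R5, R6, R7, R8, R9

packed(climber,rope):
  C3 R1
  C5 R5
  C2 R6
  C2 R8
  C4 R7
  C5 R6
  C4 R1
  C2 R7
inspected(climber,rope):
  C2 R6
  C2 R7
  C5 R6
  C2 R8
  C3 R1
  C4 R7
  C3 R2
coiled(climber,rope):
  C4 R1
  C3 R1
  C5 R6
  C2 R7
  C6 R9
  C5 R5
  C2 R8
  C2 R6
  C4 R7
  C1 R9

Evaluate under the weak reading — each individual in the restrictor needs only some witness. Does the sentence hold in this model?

"it" takes "a rope" as antecedent — a donkey pronoun bound across the clause boundary.
Weak reading: every climber c with some packed-rope has at least one packed-rope r such that inspected(c,r) ∧ coiled(c,r).
Per climber: C2:✓  C3:✓  C4:✓  C5:✓
Every climber in the restrictor has a witness.

True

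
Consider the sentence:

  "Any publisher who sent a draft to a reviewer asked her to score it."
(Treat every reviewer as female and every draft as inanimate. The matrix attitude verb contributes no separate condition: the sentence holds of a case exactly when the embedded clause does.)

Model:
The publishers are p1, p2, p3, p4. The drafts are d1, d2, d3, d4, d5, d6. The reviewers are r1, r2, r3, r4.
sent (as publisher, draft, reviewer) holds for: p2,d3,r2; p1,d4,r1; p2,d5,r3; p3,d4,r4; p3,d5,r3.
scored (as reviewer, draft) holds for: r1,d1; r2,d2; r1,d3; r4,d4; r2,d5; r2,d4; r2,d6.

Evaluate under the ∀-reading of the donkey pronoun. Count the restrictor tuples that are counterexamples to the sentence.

4

"her" takes "a reviewer" as antecedent and "it" takes "a draft"; both are donkey pronouns co-varying with the restrictor.
Strong reading: for every (p,d,r) with sent(p,d,r), scored(r,d).
Restrictor triples: (p1,d4,r1)→scored(r1,d4) ✗  (p2,d3,r2)→scored(r2,d3) ✗  (p2,d5,r3)→scored(r3,d5) ✗  (p3,d4,r4)→scored(r4,d4) ✓  (p3,d5,r3)→scored(r3,d5) ✗
Counterexamples (restrictor triples failing the scope): 4.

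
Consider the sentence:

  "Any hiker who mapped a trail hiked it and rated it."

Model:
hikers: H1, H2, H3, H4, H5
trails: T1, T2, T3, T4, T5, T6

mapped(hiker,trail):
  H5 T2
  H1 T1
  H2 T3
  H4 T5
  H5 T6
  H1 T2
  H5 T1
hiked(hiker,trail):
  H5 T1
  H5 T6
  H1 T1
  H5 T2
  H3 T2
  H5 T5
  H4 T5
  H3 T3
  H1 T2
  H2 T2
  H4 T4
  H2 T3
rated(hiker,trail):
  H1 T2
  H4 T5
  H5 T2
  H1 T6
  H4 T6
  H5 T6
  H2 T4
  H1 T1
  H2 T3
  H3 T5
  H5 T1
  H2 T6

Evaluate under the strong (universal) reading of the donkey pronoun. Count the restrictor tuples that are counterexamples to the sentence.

0

"it" takes "a trail" as antecedent — a donkey pronoun bound across the clause boundary.
Strong reading: for every (h,t) with mapped(h,t), hiked(h,t) ∧ rated(h,t).
Restrictor pairs: (H1,T1) ✓  (H1,T2) ✓  (H2,T3) ✓  (H4,T5) ✓  (H5,T1) ✓  (H5,T2) ✓  (H5,T6) ✓
Counterexamples (restrictor pairs failing the scope): 0.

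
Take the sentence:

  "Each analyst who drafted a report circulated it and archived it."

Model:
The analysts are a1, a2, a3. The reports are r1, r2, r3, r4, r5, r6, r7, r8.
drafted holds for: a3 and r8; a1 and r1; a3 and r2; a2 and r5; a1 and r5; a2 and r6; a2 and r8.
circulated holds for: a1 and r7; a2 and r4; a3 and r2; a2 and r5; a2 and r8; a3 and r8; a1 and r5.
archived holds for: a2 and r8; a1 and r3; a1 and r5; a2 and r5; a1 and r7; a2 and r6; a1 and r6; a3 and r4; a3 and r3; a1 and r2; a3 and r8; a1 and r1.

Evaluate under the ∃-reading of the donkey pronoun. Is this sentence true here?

True

"it" takes "a report" as antecedent — a donkey pronoun bound across the clause boundary.
Weak reading: every analyst a with some drafted-report has at least one drafted-report r such that circulated(a,r) ∧ archived(a,r).
Per analyst: a1:✓  a2:✓  a3:✓
Every analyst in the restrictor has a witness.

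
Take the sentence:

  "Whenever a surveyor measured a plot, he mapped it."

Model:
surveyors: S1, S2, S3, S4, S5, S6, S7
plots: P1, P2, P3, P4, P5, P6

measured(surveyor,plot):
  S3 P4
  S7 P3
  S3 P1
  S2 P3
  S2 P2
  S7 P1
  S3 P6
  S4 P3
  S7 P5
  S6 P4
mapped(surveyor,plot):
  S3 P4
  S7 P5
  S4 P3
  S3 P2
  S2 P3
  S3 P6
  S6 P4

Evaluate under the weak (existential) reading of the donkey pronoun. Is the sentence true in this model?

True

"it" takes "a plot" as antecedent — a donkey pronoun bound across the clause boundary.
Weak reading: every surveyor s with some measured-plot has at least one measured-plot p such that mapped(s,p).
Per surveyor: S2:✓  S3:✓  S4:✓  S6:✓  S7:✓
Every surveyor in the restrictor has a witness.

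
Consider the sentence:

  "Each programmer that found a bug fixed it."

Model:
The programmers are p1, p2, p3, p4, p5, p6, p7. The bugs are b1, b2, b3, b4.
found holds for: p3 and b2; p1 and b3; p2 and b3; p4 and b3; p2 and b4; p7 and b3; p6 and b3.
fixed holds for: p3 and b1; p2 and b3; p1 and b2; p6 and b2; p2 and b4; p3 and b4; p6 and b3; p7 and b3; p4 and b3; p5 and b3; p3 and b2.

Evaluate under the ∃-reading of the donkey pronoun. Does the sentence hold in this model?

"it" takes "a bug" as antecedent — a donkey pronoun bound across the clause boundary.
Weak reading: every programmer p with some found-bug has at least one found-bug b such that fixed(p,b).
Per programmer: p1:✗  p2:✓  p3:✓  p4:✓  p6:✓  p7:✓
p1 has no witness among its found-bugs.

False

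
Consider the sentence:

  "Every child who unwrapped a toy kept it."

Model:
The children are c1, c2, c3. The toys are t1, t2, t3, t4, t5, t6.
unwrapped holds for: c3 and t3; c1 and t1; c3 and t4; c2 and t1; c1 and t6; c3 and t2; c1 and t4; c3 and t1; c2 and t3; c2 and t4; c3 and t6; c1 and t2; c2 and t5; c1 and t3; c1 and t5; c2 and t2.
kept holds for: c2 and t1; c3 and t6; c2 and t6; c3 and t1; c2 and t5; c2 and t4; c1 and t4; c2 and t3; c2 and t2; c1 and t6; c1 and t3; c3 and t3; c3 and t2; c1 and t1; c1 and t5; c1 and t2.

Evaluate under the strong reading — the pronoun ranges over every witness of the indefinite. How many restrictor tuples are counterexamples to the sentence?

1

"it" takes "a toy" as antecedent — a donkey pronoun bound across the clause boundary.
Strong reading: for every (c,t) with unwrapped(c,t), kept(c,t).
Restrictor pairs: (c1,t1) ✓  (c1,t2) ✓  (c1,t3) ✓  (c1,t4) ✓  (c1,t5) ✓  (c1,t6) ✓  (c2,t1) ✓  (c2,t2) ✓  (c2,t3) ✓  (c2,t4) ✓  (c2,t5) ✓  (c3,t1) ✓  (c3,t2) ✓  (c3,t3) ✓  (c3,t4) ✗  (c3,t6) ✓
Counterexamples (restrictor pairs failing the scope): 1.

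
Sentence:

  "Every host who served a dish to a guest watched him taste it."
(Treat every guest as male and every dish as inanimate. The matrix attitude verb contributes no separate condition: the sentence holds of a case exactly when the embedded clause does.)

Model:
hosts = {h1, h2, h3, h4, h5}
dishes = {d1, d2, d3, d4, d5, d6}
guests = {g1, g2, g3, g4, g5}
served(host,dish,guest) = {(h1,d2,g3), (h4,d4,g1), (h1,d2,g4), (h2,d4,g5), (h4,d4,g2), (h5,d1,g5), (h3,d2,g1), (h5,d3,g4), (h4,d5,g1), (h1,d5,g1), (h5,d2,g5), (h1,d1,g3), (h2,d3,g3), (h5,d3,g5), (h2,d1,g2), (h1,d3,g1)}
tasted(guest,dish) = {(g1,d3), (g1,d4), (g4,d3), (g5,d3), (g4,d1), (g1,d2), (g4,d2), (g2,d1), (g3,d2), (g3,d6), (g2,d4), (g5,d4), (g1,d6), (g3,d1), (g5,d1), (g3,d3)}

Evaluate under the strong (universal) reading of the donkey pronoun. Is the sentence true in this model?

"him" takes "a guest" as antecedent and "it" takes "a dish"; both are donkey pronouns co-varying with the restrictor.
Strong reading: for every (h,d,g) with served(h,d,g), tasted(g,d).
Restrictor triples: (h1,d1,g3)→tasted(g3,d1) ✓  (h1,d2,g3)→tasted(g3,d2) ✓  (h1,d2,g4)→tasted(g4,d2) ✓  (h1,d3,g1)→tasted(g1,d3) ✓  (h1,d5,g1)→tasted(g1,d5) ✗  (h2,d1,g2)→tasted(g2,d1) ✓  (h2,d3,g3)→tasted(g3,d3) ✓  (h2,d4,g5)→tasted(g5,d4) ✓  (h3,d2,g1)→tasted(g1,d2) ✓  (h4,d4,g1)→tasted(g1,d4) ✓  (h4,d4,g2)→tasted(g2,d4) ✓  (h4,d5,g1)→tasted(g1,d5) ✗  (h5,d1,g5)→tasted(g5,d1) ✓  (h5,d2,g5)→tasted(g5,d2) ✗  (h5,d3,g4)→tasted(g4,d3) ✓  (h5,d3,g5)→tasted(g5,d3) ✓
Counterexample: (h1,d5,g1) — tasted(g1,d5) does not hold.

False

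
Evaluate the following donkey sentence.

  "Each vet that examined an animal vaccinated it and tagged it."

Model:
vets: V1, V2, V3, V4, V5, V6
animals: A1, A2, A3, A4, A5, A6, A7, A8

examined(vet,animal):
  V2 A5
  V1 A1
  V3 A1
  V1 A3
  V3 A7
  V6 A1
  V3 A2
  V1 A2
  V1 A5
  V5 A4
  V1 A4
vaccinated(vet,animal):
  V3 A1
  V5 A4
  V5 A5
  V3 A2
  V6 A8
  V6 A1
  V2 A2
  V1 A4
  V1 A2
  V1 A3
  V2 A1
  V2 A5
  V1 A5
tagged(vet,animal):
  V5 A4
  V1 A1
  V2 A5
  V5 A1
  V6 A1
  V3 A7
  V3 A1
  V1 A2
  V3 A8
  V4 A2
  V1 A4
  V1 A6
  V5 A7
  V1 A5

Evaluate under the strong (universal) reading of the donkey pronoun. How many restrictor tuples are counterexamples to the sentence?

"it" takes "an animal" as antecedent — a donkey pronoun bound across the clause boundary.
Strong reading: for every (v,a) with examined(v,a), vaccinated(v,a) ∧ tagged(v,a).
Restrictor pairs: (V1,A1) ✗  (V1,A2) ✓  (V1,A3) ✗  (V1,A4) ✓  (V1,A5) ✓  (V2,A5) ✓  (V3,A1) ✓  (V3,A2) ✗  (V3,A7) ✗  (V5,A4) ✓  (V6,A1) ✓
Counterexamples (restrictor pairs failing the scope): 4.

4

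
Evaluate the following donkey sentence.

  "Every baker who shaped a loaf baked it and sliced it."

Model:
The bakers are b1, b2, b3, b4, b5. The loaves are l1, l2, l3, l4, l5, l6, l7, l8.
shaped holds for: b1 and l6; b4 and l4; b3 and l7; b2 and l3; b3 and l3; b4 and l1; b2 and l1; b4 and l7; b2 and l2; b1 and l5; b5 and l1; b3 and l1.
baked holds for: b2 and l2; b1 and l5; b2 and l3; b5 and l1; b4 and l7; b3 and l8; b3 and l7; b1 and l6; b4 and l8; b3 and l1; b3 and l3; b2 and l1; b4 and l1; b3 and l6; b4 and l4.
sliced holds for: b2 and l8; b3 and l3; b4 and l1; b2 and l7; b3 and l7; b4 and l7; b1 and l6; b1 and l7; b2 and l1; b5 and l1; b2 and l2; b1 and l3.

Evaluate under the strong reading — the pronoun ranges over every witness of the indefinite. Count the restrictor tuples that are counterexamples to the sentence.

"it" takes "a loaf" as antecedent — a donkey pronoun bound across the clause boundary.
Strong reading: for every (b,l) with shaped(b,l), baked(b,l) ∧ sliced(b,l).
Restrictor pairs: (b1,l5) ✗  (b1,l6) ✓  (b2,l1) ✓  (b2,l2) ✓  (b2,l3) ✗  (b3,l1) ✗  (b3,l3) ✓  (b3,l7) ✓  (b4,l1) ✓  (b4,l4) ✗  (b4,l7) ✓  (b5,l1) ✓
Counterexamples (restrictor pairs failing the scope): 4.

4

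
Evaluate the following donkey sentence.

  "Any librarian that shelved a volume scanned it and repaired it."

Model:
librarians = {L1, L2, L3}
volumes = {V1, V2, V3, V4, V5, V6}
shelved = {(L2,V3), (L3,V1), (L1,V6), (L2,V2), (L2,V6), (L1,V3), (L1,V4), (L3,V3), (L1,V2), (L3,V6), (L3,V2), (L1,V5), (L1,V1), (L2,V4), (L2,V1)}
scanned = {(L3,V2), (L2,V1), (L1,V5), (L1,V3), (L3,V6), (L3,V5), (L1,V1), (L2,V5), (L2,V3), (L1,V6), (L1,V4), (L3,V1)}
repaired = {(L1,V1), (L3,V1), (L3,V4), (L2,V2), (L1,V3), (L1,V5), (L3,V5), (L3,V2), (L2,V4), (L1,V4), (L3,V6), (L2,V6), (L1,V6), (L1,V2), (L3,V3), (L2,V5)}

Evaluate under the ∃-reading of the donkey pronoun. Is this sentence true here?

False

"it" takes "a volume" as antecedent — a donkey pronoun bound across the clause boundary.
Weak reading: every librarian l with some shelved-volume has at least one shelved-volume v such that scanned(l,v) ∧ repaired(l,v).
Per librarian: L1:✓  L2:✗  L3:✓
L2 has no witness among its shelved-volumes.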